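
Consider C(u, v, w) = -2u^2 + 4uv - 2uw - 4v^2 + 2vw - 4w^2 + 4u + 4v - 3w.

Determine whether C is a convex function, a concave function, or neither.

C is quadratic, so its Hessian is the constant matrix H = [[-4, 4, -2], [4, -8, 2], [-2, 2, -8]].
Leading principal minors: -4, 16, -112.
Signs alternate −, +, − ⇒ H ≺ 0 ⇒ concave.

concave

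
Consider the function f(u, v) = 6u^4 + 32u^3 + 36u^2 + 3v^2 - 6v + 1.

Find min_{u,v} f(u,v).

f(u,v) separates as P(u) + Q(v) + 1, so its minimum is min P + min Q + 1.
P'(u) = 24u(u + 1)(u + 3) vanishes at u ∈ {-3, -1, 0}; Q'(v) = 6v - 6 vanishes at v ∈ {1}.
Local minima of P (where P''>0): P(-3)=-54, P(0)=0. Local minima of Q: Q(1)=-3.
So the global minimum of f is P(-3) + Q(1) + 1 = -54 − 3 + 1 = -56, attained at (-3, 1).

-56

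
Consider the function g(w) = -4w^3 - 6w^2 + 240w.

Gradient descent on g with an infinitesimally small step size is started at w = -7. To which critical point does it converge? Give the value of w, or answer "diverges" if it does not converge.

g'(w) = -12(w - 4)(w + 5), so g'(-7) = -264.
Gradient descent moves in the -g' direction, i.e. w is increasing.
The nearest critical point in that direction is w = -5, where g'' = 108 > 0 (a local minimum). The iterate converges there.

-5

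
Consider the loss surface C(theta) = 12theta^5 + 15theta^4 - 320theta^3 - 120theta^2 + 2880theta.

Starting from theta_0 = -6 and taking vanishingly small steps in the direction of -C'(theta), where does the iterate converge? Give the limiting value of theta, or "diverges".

diverges

C'(theta) = 60(theta - 3)(theta - 2)(theta + 2)(theta + 4), so C'(-6) = 34560.
Gradient descent moves in the -C' direction, i.e. theta is decreasing.
There is no critical point below theta=-6, and C' keeps the same sign, so the iterate runs off to −∞.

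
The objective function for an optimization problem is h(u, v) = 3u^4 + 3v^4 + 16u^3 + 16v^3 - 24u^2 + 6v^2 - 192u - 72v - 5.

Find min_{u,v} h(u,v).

h(u,v) separates as P(u) + Q(v) − 5, so its minimum is min P + min Q − 5.
P'(u) = 12(u - 2)(u + 2)(u + 4) vanishes at u ∈ {-4, -2, 2}; Q'(v) = 12(v - 1)(v + 2)(v + 3) vanishes at v ∈ {-3, -2, 1}.
Local minima of P (where P''>0): P(-4)=128, P(2)=-304. Local minima of Q: Q(-3)=81, Q(1)=-47.
So the global minimum of h is P(2) + Q(1) − 5 = -304 − 47 − 5 = -356, attained at (2, 1).

-356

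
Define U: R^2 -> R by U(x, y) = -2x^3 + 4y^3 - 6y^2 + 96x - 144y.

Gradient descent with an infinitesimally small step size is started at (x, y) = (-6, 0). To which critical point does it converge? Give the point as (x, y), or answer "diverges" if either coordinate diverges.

(-4, 4)

U is separable, so gradient descent decouples: x follows -∂U/∂x, y follows -∂U/∂y.
∂U/∂x = -6(x - 4)(x + 4); at x=-6 this is -120, so x increases.
∂U/∂y = 12(y - 4)(y + 3); at y=0 this is -144, so y increases.
x converges to its nearest critical value -4 (a local min of the x-part); y converges to 4. The iterate converges to (-4, 4).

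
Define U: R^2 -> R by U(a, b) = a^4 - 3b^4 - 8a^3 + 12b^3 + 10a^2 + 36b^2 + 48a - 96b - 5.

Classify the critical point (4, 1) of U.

The mixed partial ∂²U/∂a∂b is 0, so the Hessian at any point is diag(U_aa, U_bb) = diag(4(3a^2 - 12a + 5), 36(-b^2 + 2b + 2)).
At (4, 1): H = diag(20, 108).
Both eigenvalues are positive, so H is positive definite: a local minimum.

local minimum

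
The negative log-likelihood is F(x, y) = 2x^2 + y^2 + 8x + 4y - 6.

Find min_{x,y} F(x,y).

-18

F(x,y) separates as P(x) + Q(y) − 6, so its minimum is min P + min Q − 6.
P'(x) = 4x + 8 vanishes at x ∈ {-2}; Q'(y) = 2y + 4 vanishes at y ∈ {-2}.
Local minima of P (where P''>0): P(-2)=-8. Local minima of Q: Q(-2)=-4.
So the global minimum of F is P(-2) + Q(-2) − 6 = -8 − 4 − 6 = -18, attained at (-2, -2).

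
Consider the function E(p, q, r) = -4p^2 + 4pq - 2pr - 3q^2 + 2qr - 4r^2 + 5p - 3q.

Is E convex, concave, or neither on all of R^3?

E is quadratic, so its Hessian is the constant matrix H = [[-8, 4, -2], [4, -6, 2], [-2, 2, -8]].
Leading principal minors: -8, 32, -232.
Signs alternate −, +, − ⇒ H ≺ 0 ⇒ concave.

concave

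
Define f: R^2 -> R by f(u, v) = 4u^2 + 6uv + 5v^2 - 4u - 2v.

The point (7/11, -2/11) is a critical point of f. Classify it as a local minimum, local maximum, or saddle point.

local minimum

The Hessian of f is constant: H = [[8, 6], [6, 10]].
det(H) = 8·10 − 6² = 44.
det(H) > 0 and tr(H) = 18 > 0, so H is positive definite and the point is a local minimum.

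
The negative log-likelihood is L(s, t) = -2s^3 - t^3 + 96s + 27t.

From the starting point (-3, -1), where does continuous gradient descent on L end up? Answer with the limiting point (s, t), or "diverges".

L is separable, so gradient descent decouples: s follows -∂L/∂s, t follows -∂L/∂t.
∂L/∂s = -6(s - 4)(s + 4); at s=-3 this is 42, so s decreases.
∂L/∂t = -3(t - 3)(t + 3); at t=-1 this is 24, so t decreases.
s converges to its nearest critical value -4 (a local min of the s-part); t converges to -3. The iterate converges to (-4, -3).

(-4, -3)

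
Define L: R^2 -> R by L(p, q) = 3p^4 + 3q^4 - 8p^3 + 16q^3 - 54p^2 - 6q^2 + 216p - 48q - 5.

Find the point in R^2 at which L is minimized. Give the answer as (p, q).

(-3, -4)

L(p,q) separates as A(p) + B(q) − 5, so its minimum is min A + min B − 5.
A'(p) = 12(p - 3)(p - 2)(p + 3) vanishes at p ∈ {-3, 2, 3}; B'(q) = 12(q - 1)(q + 1)(q + 4) vanishes at q ∈ {-4, -1, 1}.
Local minima of A (where A''>0): A(-3)=-675, A(3)=189. Local minima of B: B(-4)=-160, B(1)=-35.
So the global minimum of L is A(-3) + B(-4) − 5 = -675 − 160 − 5 = -840, attained at (-3, -4).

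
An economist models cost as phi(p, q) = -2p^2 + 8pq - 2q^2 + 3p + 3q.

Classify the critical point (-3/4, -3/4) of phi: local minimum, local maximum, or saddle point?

The Hessian of phi is constant: H = [[-4, 8], [8, -4]].
det(H) = (-4)·(-4) − 8² = -48.
Since det(H) < 0, H is indefinite and the critical point is a saddle point.

saddle point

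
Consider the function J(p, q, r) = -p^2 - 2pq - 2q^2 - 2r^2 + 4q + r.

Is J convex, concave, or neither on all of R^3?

J is quadratic, so its Hessian is the constant matrix H = [[-2, -2, 0], [-2, -4, 0], [0, 0, -4]].
Leading principal minors: -2, 4, -16.
Signs alternate −, +, − ⇒ H ≺ 0 ⇒ concave.

concave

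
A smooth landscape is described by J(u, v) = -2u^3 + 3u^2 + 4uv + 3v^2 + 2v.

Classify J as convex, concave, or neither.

neither

The term -2u^3 is cubic, so the Hessian is not constant.
∂²J/∂u² = -12u + 6, which takes both signs as u varies (negative for sufficiently large u). A diagonal entry of the Hessian changing sign means the Hessian is neither positive- nor negative-semidefinite on all of R^2.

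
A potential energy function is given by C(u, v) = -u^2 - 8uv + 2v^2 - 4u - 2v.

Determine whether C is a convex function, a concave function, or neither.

C is quadratic, so its Hessian is the constant matrix H = [[-2, -8], [-8, 4]].
det(H) = -72, tr(H) = 2.
det(H) < 0, so H is indefinite: neither convex nor concave.

neither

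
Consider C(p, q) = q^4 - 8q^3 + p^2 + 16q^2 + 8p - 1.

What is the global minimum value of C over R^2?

C(p,q) separates as A(p) + B(q) − 1, so its minimum is min A + min B − 1.
A'(p) = 2p + 8 vanishes at p ∈ {-4}; B'(q) = 4q(q - 4)(q - 2) vanishes at q ∈ {0, 2, 4}.
Local minima of A (where A''>0): A(-4)=-16. Local minima of B: B(0)=0, B(4)=0.
So the global minimum of C is A(-4) + B(0) − 1 = -16 + 0 − 1 = -17, attained at (-4, 0).

-17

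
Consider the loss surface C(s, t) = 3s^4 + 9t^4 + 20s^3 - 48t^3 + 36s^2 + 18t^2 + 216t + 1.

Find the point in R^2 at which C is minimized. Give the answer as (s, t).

C(s,t) separates as P(s) + Q(t) + 1, so its minimum is min P + min Q + 1.
P'(s) = 12s(s + 2)(s + 3) vanishes at s ∈ {-3, -2, 0}; Q'(t) = 36(t - 3)(t - 2)(t + 1) vanishes at t ∈ {-1, 2, 3}.
Local minima of P (where P''>0): P(-3)=27, P(0)=0. Local minima of Q: Q(-1)=-141, Q(3)=243.
So the global minimum of C is P(0) + Q(-1) + 1 = 0 − 141 + 1 = -140, attained at (0, -1).

(0, -1)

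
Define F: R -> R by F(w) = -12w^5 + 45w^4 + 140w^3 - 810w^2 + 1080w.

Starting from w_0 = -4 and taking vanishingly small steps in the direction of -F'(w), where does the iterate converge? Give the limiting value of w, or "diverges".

F'(w) = -60(w - 3)(w - 2)(w - 1)(w + 3), so F'(-4) = -12600.
Gradient descent moves in the -F' direction, i.e. w is increasing.
The nearest critical point in that direction is w = -3, where F'' = 7200 > 0 (a local minimum). The iterate converges there.

-3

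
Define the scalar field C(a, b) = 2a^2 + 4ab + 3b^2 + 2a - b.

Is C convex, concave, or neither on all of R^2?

C is quadratic, so its Hessian is the constant matrix H = [[4, 4], [4, 6]].
det(H) = 8, tr(H) = 10.
det(H) > 0 and tr(H) > 0, so H is positive definite everywhere: convex.

convex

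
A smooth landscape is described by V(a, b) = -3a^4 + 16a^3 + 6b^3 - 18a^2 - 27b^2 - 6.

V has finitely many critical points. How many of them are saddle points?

V separates as a function of a plus a function of b, so ∇V=0 decouples.
∂V/∂a = -12a(a - 3)(a - 1) = 0 at a ∈ {0, 1, 3}; ∂V/∂b = 18b(b - 3) = 0 at b ∈ {0, 3}.
The Hessian is diagonal: diag(V_aa, V_bb). Second derivatives: V_aa(0)=-36, V_aa(1)=24, V_aa(3)=-72; V_bb(0)=-54, V_bb(3)=54.
Saddle points occur where the two diagonal entries have opposite signs: (0, 3), (1, 0), (3, 3). Count: 3.

3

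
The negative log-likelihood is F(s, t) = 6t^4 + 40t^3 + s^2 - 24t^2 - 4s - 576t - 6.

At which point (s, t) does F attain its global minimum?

F(s,t) separates as P(s) + Q(t) − 6, so its minimum is min P + min Q − 6.
P'(s) = 2s - 4 vanishes at s ∈ {2}; Q'(t) = 24(t - 2)(t + 3)(t + 4) vanishes at t ∈ {-4, -3, 2}.
Local minima of P (where P''>0): P(2)=-4. Local minima of Q: Q(-4)=896, Q(2)=-832.
So the global minimum of F is P(2) + Q(2) − 6 = -4 − 832 − 6 = -842, attained at (2, 2).

(2, 2)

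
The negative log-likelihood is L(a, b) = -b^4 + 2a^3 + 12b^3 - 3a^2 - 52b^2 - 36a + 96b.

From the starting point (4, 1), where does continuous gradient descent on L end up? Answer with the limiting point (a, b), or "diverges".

diverges

L is separable, so gradient descent decouples: a follows -∂L/∂a, b follows -∂L/∂b.
∂L/∂a = 6(a - 3)(a + 2); at a=4 this is 36, so a decreases.
∂L/∂b = -4(b - 4)(b - 3)(b - 2); at b=1 this is 24, so b decreases.
The b-coordinate has no critical point in that direction and runs off to infinity.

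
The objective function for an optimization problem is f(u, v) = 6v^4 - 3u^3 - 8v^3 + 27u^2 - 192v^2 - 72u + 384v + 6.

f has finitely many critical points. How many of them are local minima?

f separates as a function of u plus a function of v, so ∇f=0 decouples.
∂f/∂u = -9(u - 4)(u - 2) = 0 at u ∈ {2, 4}; ∂f/∂v = 24(v - 4)(v - 1)(v + 4) = 0 at v ∈ {-4, 1, 4}.
The Hessian is diagonal: diag(f_uu, f_vv). Second derivatives: f_uu(2)=18, f_uu(4)=-18; f_vv(-4)=960, f_vv(1)=-360, f_vv(4)=576.
Local minima occur where both diagonal entries positive: (2, -4), (2, 4). Count: 2.

2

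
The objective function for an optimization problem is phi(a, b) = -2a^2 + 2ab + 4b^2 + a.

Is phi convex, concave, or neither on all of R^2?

phi is quadratic, so its Hessian is the constant matrix H = [[-4, 2], [2, 8]].
det(H) = -36, tr(H) = 4.
det(H) < 0, so H is indefinite: neither convex nor concave.

neither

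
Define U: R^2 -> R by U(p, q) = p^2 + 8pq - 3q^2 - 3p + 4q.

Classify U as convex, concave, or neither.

neither

U is quadratic, so its Hessian is the constant matrix H = [[2, 8], [8, -6]].
det(H) = -76, tr(H) = -4.
det(H) < 0, so H is indefinite: neither convex nor concave.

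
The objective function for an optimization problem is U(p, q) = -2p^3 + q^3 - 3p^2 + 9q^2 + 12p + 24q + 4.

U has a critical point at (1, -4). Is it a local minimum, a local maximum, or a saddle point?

The mixed partial ∂²U/∂p∂q is 0, so the Hessian at any point is diag(U_pp, U_qq) = diag(-6(2p + 1), 6(q + 3)).
At (1, -4): H = diag(-18, -6).
Both eigenvalues are negative, so H is negative definite: a local maximum.

local maximum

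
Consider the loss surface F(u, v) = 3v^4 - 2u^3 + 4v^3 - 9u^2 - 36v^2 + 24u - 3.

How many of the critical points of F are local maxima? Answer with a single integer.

1

F separates as a function of u plus a function of v, so ∇F=0 decouples.
∂F/∂u = -6(u - 1)(u + 4) = 0 at u ∈ {-4, 1}; ∂F/∂v = 12v(v - 2)(v + 3) = 0 at v ∈ {-3, 0, 2}.
The Hessian is diagonal: diag(F_uu, F_vv). Second derivatives: F_uu(-4)=30, F_uu(1)=-30; F_vv(-3)=180, F_vv(0)=-72, F_vv(2)=120.
Local maxima occur where both diagonal entries negative: (1, 0). Count: 1.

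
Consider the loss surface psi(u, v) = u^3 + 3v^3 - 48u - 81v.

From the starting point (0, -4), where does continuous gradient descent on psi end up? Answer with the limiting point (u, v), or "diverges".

diverges

psi is separable, so gradient descent decouples: u follows -∂psi/∂u, v follows -∂psi/∂v.
∂psi/∂u = 3(u - 4)(u + 4); at u=0 this is -48, so u increases.
∂psi/∂v = 9(v - 3)(v + 3); at v=-4 this is 63, so v decreases.
The v-coordinate has no critical point in that direction and runs off to infinity.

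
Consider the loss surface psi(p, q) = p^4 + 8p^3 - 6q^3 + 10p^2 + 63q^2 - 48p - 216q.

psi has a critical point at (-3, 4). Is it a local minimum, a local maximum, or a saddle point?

local maximum

The mixed partial ∂²psi/∂p∂q is 0, so the Hessian at any point is diag(psi_pp, psi_qq) = diag(4(3p^2 + 12p + 5), 18(-2q + 7)).
At (-3, 4): H = diag(-16, -18).
Both eigenvalues are negative, so H is negative definite: a local maximum.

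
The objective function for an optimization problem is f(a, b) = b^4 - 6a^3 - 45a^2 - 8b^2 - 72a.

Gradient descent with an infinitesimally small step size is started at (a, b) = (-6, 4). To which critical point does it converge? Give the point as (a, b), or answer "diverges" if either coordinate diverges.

(-4, 2)

f is separable, so gradient descent decouples: a follows -∂f/∂a, b follows -∂f/∂b.
∂f/∂a = -18(a + 1)(a + 4); at a=-6 this is -180, so a increases.
∂f/∂b = 4b(b - 2)(b + 2); at b=4 this is 192, so b decreases.
a converges to its nearest critical value -4 (a local min of the a-part); b converges to 2. The iterate converges to (-4, 2).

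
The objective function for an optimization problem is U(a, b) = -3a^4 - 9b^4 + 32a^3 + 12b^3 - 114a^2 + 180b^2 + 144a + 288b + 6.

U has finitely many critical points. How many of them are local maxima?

U separates as a function of a plus a function of b, so ∇U=0 decouples.
∂U/∂a = -12(a - 4)(a - 3)(a - 1) = 0 at a ∈ {1, 3, 4}; ∂U/∂b = -36(b - 4)(b + 1)(b + 2) = 0 at b ∈ {-2, -1, 4}.
The Hessian is diagonal: diag(U_aa, U_bb). Second derivatives: U_aa(1)=-72, U_aa(3)=24, U_aa(4)=-36; U_bb(-2)=-216, U_bb(-1)=180, U_bb(4)=-1080.
Local maxima occur where both diagonal entries negative: (1, -2), (1, 4), (4, -2), (4, 4). Count: 4.

4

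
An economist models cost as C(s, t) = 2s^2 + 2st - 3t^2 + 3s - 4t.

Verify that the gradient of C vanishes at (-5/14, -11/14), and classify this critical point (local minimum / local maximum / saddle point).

∇C = (4s + 2t + 3, 2s - 6t - 4); substituting (-5/14, -11/14) gives ∇C = (0, 0), so (-5/14, -11/14) is indeed a critical point.
The Hessian of C is constant: H = [[4, 2], [2, -6]].
det(H) = 4·(-6) − 2² = -28.
Since det(H) < 0, H is indefinite and the critical point is a saddle point.

saddle point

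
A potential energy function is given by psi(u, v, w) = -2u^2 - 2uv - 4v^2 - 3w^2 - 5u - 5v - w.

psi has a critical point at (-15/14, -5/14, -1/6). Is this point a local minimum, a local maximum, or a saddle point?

local maximum

The Hessian is constant: H = [[-4, -2, 0], [-2, -8, 0], [0, 0, -6]].
Leading principal minors: Δ₁ = -4, Δ₂ = 28, Δ₃ = -168.
The minors alternate sign starting negative (−, +, −), so H is negative definite: a local maximum.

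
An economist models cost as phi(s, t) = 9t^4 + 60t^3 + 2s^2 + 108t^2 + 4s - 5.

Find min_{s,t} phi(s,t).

phi(s,t) separates as P(s) + Q(t) − 5, so its minimum is min P + min Q − 5.
P'(s) = 4s + 4 vanishes at s ∈ {-1}; Q'(t) = 36t(t + 2)(t + 3) vanishes at t ∈ {-3, -2, 0}.
Local minima of P (where P''>0): P(-1)=-2. Local minima of Q: Q(-3)=81, Q(0)=0.
So the global minimum of phi is P(-1) + Q(0) − 5 = -2 + 0 − 5 = -7, attained at (-1, 0).

-7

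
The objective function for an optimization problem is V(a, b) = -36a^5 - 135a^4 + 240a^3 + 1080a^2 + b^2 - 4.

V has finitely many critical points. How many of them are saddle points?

2

V separates as a function of a plus a function of b, so ∇V=0 decouples.
∂V/∂a = -180a(a - 2)(a + 2)(a + 3) = 0 at a ∈ {-3, -2, 0, 2}; ∂V/∂b = 2b = 0 at b ∈ {0}.
The Hessian is diagonal: diag(V_aa, V_bb). Second derivatives: V_aa(-3)=2700, V_aa(-2)=-1440, V_aa(0)=2160, V_aa(2)=-7200; V_bb(0)=2.
Saddle points occur where the two diagonal entries have opposite signs: (-2, 0), (2, 0). Count: 2.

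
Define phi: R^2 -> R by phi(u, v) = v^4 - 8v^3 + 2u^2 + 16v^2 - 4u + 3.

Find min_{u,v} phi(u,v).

phi(u,v) separates as P(u) + Q(v) + 3, so its minimum is min P + min Q + 3.
P'(u) = 4u - 4 vanishes at u ∈ {1}; Q'(v) = 4v(v - 4)(v - 2) vanishes at v ∈ {0, 2, 4}.
Local minima of P (where P''>0): P(1)=-2. Local minima of Q: Q(0)=0, Q(4)=0.
So the global minimum of phi is P(1) + Q(0) + 3 = -2 + 0 + 3 = 1, attained at (1, 0).

1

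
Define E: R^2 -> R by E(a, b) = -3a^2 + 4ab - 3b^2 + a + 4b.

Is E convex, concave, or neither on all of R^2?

E is quadratic, so its Hessian is the constant matrix H = [[-6, 4], [4, -6]].
det(H) = 20, tr(H) = -12.
det(H) > 0 and tr(H) < 0, so H is negative definite everywhere: concave.

concave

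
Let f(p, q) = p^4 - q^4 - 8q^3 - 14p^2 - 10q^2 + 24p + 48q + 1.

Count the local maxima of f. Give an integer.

f separates as a function of p plus a function of q, so ∇f=0 decouples.
∂f/∂p = 4(p - 2)(p - 1)(p + 3) = 0 at p ∈ {-3, 1, 2}; ∂f/∂q = -4(q - 1)(q + 3)(q + 4) = 0 at q ∈ {-4, -3, 1}.
The Hessian is diagonal: diag(f_pp, f_qq). Second derivatives: f_pp(-3)=80, f_pp(1)=-16, f_pp(2)=20; f_qq(-4)=-20, f_qq(-3)=16, f_qq(1)=-80.
Local maxima occur where both diagonal entries negative: (1, -4), (1, 1). Count: 2.

2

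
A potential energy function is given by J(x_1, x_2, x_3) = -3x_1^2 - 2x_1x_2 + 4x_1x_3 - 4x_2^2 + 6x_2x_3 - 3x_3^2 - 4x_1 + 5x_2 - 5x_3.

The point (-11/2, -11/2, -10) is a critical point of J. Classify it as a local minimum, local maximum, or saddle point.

The Hessian is constant: H = [[-6, -2, 4], [-2, -8, 6], [4, 6, -6]].
Leading principal minors: Δ₁ = -6, Δ₂ = 44, Δ₃ = -16.
The minors alternate sign starting negative (−, +, −), so H is negative definite: a local maximum.

local maximum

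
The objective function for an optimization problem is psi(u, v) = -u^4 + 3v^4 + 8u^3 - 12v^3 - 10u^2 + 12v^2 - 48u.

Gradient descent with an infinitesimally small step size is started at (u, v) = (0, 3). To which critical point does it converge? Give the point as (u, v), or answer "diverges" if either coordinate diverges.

psi is separable, so gradient descent decouples: u follows -∂psi/∂u, v follows -∂psi/∂v.
∂psi/∂u = -4(u - 4)(u - 3)(u + 1); at u=0 this is -48, so u increases.
∂psi/∂v = 12v(v - 2)(v - 1); at v=3 this is 72, so v decreases.
u converges to its nearest critical value 3 (a local min of the u-part); v converges to 2. The iterate converges to (3, 2).

(3, 2)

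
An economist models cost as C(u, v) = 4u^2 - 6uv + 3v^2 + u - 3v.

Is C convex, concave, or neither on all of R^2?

C is quadratic, so its Hessian is the constant matrix H = [[8, -6], [-6, 6]].
det(H) = 12, tr(H) = 14.
det(H) > 0 and tr(H) > 0, so H is positive definite everywhere: convex.

convex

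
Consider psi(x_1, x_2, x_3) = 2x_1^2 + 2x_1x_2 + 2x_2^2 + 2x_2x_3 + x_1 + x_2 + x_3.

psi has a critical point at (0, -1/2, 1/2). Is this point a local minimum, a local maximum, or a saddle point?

The Hessian is constant: H = [[4, 2, 0], [2, 4, 2], [0, 2, 0]].
Leading principal minors: Δ₁ = 4, Δ₂ = 12, Δ₃ = -16.
The minors fit neither the all-positive nor the alternating-sign pattern, so H is indefinite: a saddle point.

saddle point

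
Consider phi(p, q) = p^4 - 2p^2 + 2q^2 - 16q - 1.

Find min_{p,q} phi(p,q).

phi(p,q) separates as A(p) + B(q) − 1, so its minimum is min A + min B − 1.
A'(p) = 4p(p - 1)(p + 1) vanishes at p ∈ {-1, 0, 1}; B'(q) = 4q - 16 vanishes at q ∈ {4}.
Local minima of A (where A''>0): A(-1)=-1, A(1)=-1. Local minima of B: B(4)=-32.
So the global minimum of phi is A(-1) + B(4) − 1 = -1 − 32 − 1 = -34, attained at (-1, 4).

-34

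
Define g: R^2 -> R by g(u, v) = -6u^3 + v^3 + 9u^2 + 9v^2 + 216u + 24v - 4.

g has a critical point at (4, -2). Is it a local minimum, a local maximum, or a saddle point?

saddle point

The mixed partial ∂²g/∂u∂v is 0, so the Hessian at any point is diag(g_uu, g_vv) = diag(18(-2u + 1), 6(v + 3)).
At (4, -2): H = diag(-126, 6).
The eigenvalues have opposite signs, so H is indefinite: a saddle point.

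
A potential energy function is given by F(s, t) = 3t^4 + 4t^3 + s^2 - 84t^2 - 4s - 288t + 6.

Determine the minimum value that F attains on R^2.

-1470

F(s,t) separates as P(s) + Q(t) + 6, so its minimum is min P + min Q + 6.
P'(s) = 2s - 4 vanishes at s ∈ {2}; Q'(t) = 12(t - 4)(t + 2)(t + 3) vanishes at t ∈ {-3, -2, 4}.
Local minima of P (where P''>0): P(2)=-4. Local minima of Q: Q(-3)=243, Q(4)=-1472.
So the global minimum of F is P(2) + Q(4) + 6 = -4 − 1472 + 6 = -1470, attained at (2, 4).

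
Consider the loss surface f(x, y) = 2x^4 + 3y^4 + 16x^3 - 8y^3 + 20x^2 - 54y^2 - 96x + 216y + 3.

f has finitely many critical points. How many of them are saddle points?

4

f separates as a function of x plus a function of y, so ∇f=0 decouples.
∂f/∂x = 8(x - 1)(x + 3)(x + 4) = 0 at x ∈ {-4, -3, 1}; ∂f/∂y = 12(y - 3)(y - 2)(y + 3) = 0 at y ∈ {-3, 2, 3}.
The Hessian is diagonal: diag(f_xx, f_yy). Second derivatives: f_xx(-4)=40, f_xx(-3)=-32, f_xx(1)=160; f_yy(-3)=360, f_yy(2)=-60, f_yy(3)=72.
Saddle points occur where the two diagonal entries have opposite signs: (-4, 2), (-3, -3), (-3, 3), (1, 2). Count: 4.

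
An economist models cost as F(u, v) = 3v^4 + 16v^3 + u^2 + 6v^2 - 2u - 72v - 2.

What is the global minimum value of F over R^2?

F(u,v) separates as P(u) + Q(v) − 2, so its minimum is min P + min Q − 2.
P'(u) = 2u - 2 vanishes at u ∈ {1}; Q'(v) = 12(v - 1)(v + 2)(v + 3) vanishes at v ∈ {-3, -2, 1}.
Local minima of P (where P''>0): P(1)=-1. Local minima of Q: Q(-3)=81, Q(1)=-47.
So the global minimum of F is P(1) + Q(1) − 2 = -1 − 47 − 2 = -50, attained at (1, 1).

-50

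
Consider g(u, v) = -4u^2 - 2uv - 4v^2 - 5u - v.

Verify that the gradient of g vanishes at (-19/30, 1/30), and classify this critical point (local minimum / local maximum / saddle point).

∇g = (-8u - 2v - 5, -2u - 8v - 1); substituting (-19/30, 1/30) gives ∇g = (0, 0), so (-19/30, 1/30) is indeed a critical point.
The Hessian of g is constant: H = [[-8, -2], [-2, -8]].
det(H) = (-8)·(-8) − (-2)² = 60.
det(H) > 0 and tr(H) = -16 < 0, so H is negative definite and the point is a local maximum.

local maximum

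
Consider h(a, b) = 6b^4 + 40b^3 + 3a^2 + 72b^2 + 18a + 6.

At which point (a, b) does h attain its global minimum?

h(a,b) separates as P(a) + Q(b) + 6, so its minimum is min P + min Q + 6.
P'(a) = 6a + 18 vanishes at a ∈ {-3}; Q'(b) = 24b(b + 2)(b + 3) vanishes at b ∈ {-3, -2, 0}.
Local minima of P (where P''>0): P(-3)=-27. Local minima of Q: Q(-3)=54, Q(0)=0.
So the global minimum of h is P(-3) + Q(0) + 6 = -27 + 0 + 6 = -21, attained at (-3, 0).

(-3, 0)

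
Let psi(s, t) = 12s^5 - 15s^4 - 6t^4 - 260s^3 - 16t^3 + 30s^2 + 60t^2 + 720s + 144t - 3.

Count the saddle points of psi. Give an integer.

psi separates as a function of s plus a function of t, so ∇psi=0 decouples.
∂psi/∂s = 60(s - 4)(s - 1)(s + 1)(s + 3) = 0 at s ∈ {-3, -1, 1, 4}; ∂psi/∂t = -24(t - 2)(t + 1)(t + 3) = 0 at t ∈ {-3, -1, 2}.
The Hessian is diagonal: diag(psi_ss, psi_tt). Second derivatives: psi_ss(-3)=-3360, psi_ss(-1)=1200, psi_ss(1)=-1440, psi_ss(4)=6300; psi_tt(-3)=-240, psi_tt(-1)=144, psi_tt(2)=-360.
Saddle points occur where the two diagonal entries have opposite signs: (-3, -1), (-1, -3), (-1, 2), (1, -1), (4, -3), (4, 2). Count: 6.

6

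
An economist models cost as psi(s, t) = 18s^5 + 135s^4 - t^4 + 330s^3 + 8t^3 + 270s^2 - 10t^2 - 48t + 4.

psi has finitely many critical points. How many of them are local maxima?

psi separates as a function of s plus a function of t, so ∇psi=0 decouples.
∂psi/∂s = 90s(s + 1)(s + 2)(s + 3) = 0 at s ∈ {-3, -2, -1, 0}; ∂psi/∂t = -4(t - 4)(t - 3)(t + 1) = 0 at t ∈ {-1, 3, 4}.
The Hessian is diagonal: diag(psi_ss, psi_tt). Second derivatives: psi_ss(-3)=-540, psi_ss(-2)=180, psi_ss(-1)=-180, psi_ss(0)=540; psi_tt(-1)=-80, psi_tt(3)=16, psi_tt(4)=-20.
Local maxima occur where both diagonal entries negative: (-3, -1), (-3, 4), (-1, -1), (-1, 4). Count: 4.

4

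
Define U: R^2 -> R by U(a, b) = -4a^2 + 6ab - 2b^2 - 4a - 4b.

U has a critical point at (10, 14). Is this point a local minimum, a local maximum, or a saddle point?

saddle point

The Hessian of U is constant: H = [[-8, 6], [6, -4]].
det(H) = (-8)·(-4) − 6² = -4.
Since det(H) < 0, H is indefinite and the critical point is a saddle point.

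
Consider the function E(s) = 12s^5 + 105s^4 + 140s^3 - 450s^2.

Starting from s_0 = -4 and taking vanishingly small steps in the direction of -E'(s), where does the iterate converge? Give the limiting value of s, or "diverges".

E'(s) = 60s(s - 1)(s + 3)(s + 5), so E'(-4) = -1200.
Gradient descent moves in the -E' direction, i.e. s is increasing.
The nearest critical point in that direction is s = -3, where E'' = 1440 > 0 (a local minimum). The iterate converges there.

-3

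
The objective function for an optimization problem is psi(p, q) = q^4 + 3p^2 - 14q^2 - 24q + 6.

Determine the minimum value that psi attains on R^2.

psi(p,q) separates as A(p) + B(q) + 6, so its minimum is min A + min B + 6.
A'(p) = 6p vanishes at p ∈ {0}; B'(q) = 4(q - 3)(q + 1)(q + 2) vanishes at q ∈ {-2, -1, 3}.
Local minima of A (where A''>0): A(0)=0. Local minima of B: B(-2)=8, B(3)=-117.
So the global minimum of psi is A(0) + B(3) + 6 = 0 − 117 + 6 = -111, attained at (0, 3).

-111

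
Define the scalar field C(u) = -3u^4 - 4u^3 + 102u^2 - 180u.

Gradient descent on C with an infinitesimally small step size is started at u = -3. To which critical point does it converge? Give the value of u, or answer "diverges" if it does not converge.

C'(u) = -12(u - 3)(u - 1)(u + 5), so C'(-3) = -576.
Gradient descent moves in the -C' direction, i.e. u is increasing.
The nearest critical point in that direction is u = 1, where C'' = 144 > 0 (a local minimum). The iterate converges there.

1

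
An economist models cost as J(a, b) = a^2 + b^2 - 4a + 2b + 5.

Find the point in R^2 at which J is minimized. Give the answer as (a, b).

J(a,b) separates as P(a) + Q(b) + 5, so its minimum is min P + min Q + 5.
P'(a) = 2a - 4 vanishes at a ∈ {2}; Q'(b) = 2b + 2 vanishes at b ∈ {-1}.
Local minima of P (where P''>0): P(2)=-4. Local minima of Q: Q(-1)=-1.
So the global minimum of J is P(2) + Q(-1) + 5 = -4 − 1 + 5 = 0, attained at (2, -1).

(2, -1)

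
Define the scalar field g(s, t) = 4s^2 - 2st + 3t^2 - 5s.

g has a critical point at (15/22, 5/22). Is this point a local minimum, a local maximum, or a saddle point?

The Hessian of g is constant: H = [[8, -2], [-2, 6]].
det(H) = 8·6 − (-2)² = 44.
det(H) > 0 and tr(H) = 14 > 0, so H is positive definite and the point is a local minimum.

local minimum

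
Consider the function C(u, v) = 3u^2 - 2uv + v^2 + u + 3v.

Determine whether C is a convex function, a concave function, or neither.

convex

C is quadratic, so its Hessian is the constant matrix H = [[6, -2], [-2, 2]].
det(H) = 8, tr(H) = 8.
det(H) > 0 and tr(H) > 0, so H is positive definite everywhere: convex.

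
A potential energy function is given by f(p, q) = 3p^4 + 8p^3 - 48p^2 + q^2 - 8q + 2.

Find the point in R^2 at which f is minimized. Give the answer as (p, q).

(-4, 4)

f(p,q) separates as A(p) + B(q) + 2, so its minimum is min A + min B + 2.
A'(p) = 12p(p - 2)(p + 4) vanishes at p ∈ {-4, 0, 2}; B'(q) = 2q - 8 vanishes at q ∈ {4}.
Local minima of A (where A''>0): A(-4)=-512, A(2)=-80. Local minima of B: B(4)=-16.
So the global minimum of f is A(-4) + B(4) + 2 = -512 − 16 + 2 = -526, attained at (-4, 4).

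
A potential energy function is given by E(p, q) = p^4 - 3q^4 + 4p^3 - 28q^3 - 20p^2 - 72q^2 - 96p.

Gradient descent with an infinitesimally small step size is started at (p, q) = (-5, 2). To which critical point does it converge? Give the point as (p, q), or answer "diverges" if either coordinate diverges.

E is separable, so gradient descent decouples: p follows -∂E/∂p, q follows -∂E/∂q.
∂E/∂p = 4(p - 3)(p + 2)(p + 4); at p=-5 this is -96, so p increases.
∂E/∂q = -12q(q + 3)(q + 4); at q=2 this is -720, so q increases.
The q-coordinate has no critical point in that direction and runs off to infinity.

diverges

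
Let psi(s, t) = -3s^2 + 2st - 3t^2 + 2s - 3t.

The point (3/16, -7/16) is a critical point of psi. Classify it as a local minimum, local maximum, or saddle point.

local maximum

The Hessian of psi is constant: H = [[-6, 2], [2, -6]].
det(H) = (-6)·(-6) − 2² = 32.
det(H) > 0 and tr(H) = -12 < 0, so H is negative definite and the point is a local maximum.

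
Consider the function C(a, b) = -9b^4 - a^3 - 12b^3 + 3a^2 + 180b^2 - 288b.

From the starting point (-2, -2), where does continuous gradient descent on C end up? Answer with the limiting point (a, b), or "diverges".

C is separable, so gradient descent decouples: a follows -∂C/∂a, b follows -∂C/∂b.
∂C/∂a = -3a(a - 2); at a=-2 this is -24, so a increases.
∂C/∂b = -36(b - 2)(b - 1)(b + 4); at b=-2 this is -864, so b increases.
a converges to its nearest critical value 0 (a local min of the a-part); b converges to 1. The iterate converges to (0, 1).

(0, 1)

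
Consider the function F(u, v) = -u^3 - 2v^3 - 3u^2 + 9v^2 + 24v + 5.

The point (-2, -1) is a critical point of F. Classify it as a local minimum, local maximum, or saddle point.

The mixed partial ∂²F/∂u∂v is 0, so the Hessian at any point is diag(F_uu, F_vv) = diag(-6(u + 1), 6(-2v + 3)).
At (-2, -1): H = diag(6, 30).
Both eigenvalues are positive, so H is positive definite: a local minimum.

local minimum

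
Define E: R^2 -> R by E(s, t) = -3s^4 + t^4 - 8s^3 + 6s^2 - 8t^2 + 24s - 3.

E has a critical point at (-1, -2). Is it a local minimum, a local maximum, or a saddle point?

local minimum

The mixed partial ∂²E/∂s∂t is 0, so the Hessian at any point is diag(E_ss, E_tt) = diag(12(-3s^2 - 4s + 1), 4(3t^2 - 4)).
At (-1, -2): H = diag(24, 32).
Both eigenvalues are positive, so H is positive definite: a local minimum.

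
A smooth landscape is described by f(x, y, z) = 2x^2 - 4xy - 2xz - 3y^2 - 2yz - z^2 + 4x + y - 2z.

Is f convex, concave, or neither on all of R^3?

f is quadratic, so its Hessian is the constant matrix H = [[4, -4, -2], [-4, -6, -2], [-2, -2, -2]].
Leading principal minors: 4, -40, 56.
Neither pattern holds ⇒ H is indefinite ⇒ neither convex nor concave.

neither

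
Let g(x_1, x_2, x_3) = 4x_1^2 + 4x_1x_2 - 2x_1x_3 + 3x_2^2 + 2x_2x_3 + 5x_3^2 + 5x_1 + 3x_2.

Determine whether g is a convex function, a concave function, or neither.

convex

g is quadratic, so its Hessian is the constant matrix H = [[8, 4, -2], [4, 6, 2], [-2, 2, 10]].
Leading principal minors: 8, 32, 232.
All positive ⇒ H ≻ 0 ⇒ convex.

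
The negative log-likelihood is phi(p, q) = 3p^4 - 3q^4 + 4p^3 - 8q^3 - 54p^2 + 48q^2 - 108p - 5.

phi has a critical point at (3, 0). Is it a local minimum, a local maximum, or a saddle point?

The mixed partial ∂²phi/∂p∂q is 0, so the Hessian at any point is diag(phi_pp, phi_qq) = diag(12(3p^2 + 2p - 9), 12(-3q^2 - 4q + 8)).
At (3, 0): H = diag(288, 96).
Both eigenvalues are positive, so H is positive definite: a local minimum.

local minimum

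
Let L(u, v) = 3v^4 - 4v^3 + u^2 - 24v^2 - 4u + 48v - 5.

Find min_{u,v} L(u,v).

L(u,v) separates as P(u) + Q(v) − 5, so its minimum is min P + min Q − 5.
P'(u) = 2u - 4 vanishes at u ∈ {2}; Q'(v) = 12(v - 2)(v - 1)(v + 2) vanishes at v ∈ {-2, 1, 2}.
Local minima of P (where P''>0): P(2)=-4. Local minima of Q: Q(-2)=-112, Q(2)=16.
So the global minimum of L is P(2) + Q(-2) − 5 = -4 − 112 − 5 = -121, attained at (2, -2).

-121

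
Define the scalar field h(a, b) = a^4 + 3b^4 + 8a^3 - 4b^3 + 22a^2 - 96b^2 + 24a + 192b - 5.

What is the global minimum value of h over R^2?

h(a,b) separates as P(a) + Q(b) − 5, so its minimum is min P + min Q − 5.
P'(a) = 4(a + 1)(a + 2)(a + 3) vanishes at a ∈ {-3, -2, -1}; Q'(b) = 12(b - 4)(b - 1)(b + 4) vanishes at b ∈ {-4, 1, 4}.
Local minima of P (where P''>0): P(-3)=-9, P(-1)=-9. Local minima of Q: Q(-4)=-1280, Q(4)=-256.
So the global minimum of h is P(-3) + Q(-4) − 5 = -9 − 1280 − 5 = -1294, attained at (-3, -4).

-1294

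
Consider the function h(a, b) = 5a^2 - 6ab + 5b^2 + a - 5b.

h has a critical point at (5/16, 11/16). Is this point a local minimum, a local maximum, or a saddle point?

The Hessian of h is constant: H = [[10, -6], [-6, 10]].
det(H) = 10·10 − (-6)² = 64.
det(H) > 0 and tr(H) = 20 > 0, so H is positive definite and the point is a local minimum.

local minimum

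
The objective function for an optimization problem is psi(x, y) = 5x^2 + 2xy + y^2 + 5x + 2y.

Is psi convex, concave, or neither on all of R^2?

psi is quadratic, so its Hessian is the constant matrix H = [[10, 2], [2, 2]].
det(H) = 16, tr(H) = 12.
det(H) > 0 and tr(H) > 0, so H is positive definite everywhere: convex.

convex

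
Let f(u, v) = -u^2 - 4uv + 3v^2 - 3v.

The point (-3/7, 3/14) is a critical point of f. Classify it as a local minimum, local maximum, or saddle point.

saddle point

The Hessian of f is constant: H = [[-2, -4], [-4, 6]].
det(H) = (-2)·6 − (-4)² = -28.
Since det(H) < 0, H is indefinite and the critical point is a saddle point.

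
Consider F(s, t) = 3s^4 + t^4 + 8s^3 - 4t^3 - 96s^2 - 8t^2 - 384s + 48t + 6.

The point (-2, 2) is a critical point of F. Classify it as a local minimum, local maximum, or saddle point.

The mixed partial ∂²F/∂s∂t is 0, so the Hessian at any point is diag(F_ss, F_tt) = diag(12(3s^2 + 4s - 16), 4(3t^2 - 6t - 4)).
At (-2, 2): H = diag(-144, -16).
Both eigenvalues are negative, so H is negative definite: a local maximum.

local maximum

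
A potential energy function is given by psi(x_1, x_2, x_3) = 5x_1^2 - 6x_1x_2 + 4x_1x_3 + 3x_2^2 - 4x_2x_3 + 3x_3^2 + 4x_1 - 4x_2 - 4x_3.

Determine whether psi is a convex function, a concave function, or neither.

psi is quadratic, so its Hessian is the constant matrix H = [[10, -6, 4], [-6, 6, -4], [4, -4, 6]].
Leading principal minors: 10, 24, 80.
All positive ⇒ H ≻ 0 ⇒ convex.

convex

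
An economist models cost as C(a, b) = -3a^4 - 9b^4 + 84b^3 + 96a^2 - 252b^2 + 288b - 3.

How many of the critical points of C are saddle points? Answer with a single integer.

C separates as a function of a plus a function of b, so ∇C=0 decouples.
∂C/∂a = -12a(a - 4)(a + 4) = 0 at a ∈ {-4, 0, 4}; ∂C/∂b = -36(b - 4)(b - 2)(b - 1) = 0 at b ∈ {1, 2, 4}.
The Hessian is diagonal: diag(C_aa, C_bb). Second derivatives: C_aa(-4)=-384, C_aa(0)=192, C_aa(4)=-384; C_bb(1)=-108, C_bb(2)=72, C_bb(4)=-216.
Saddle points occur where the two diagonal entries have opposite signs: (-4, 2), (0, 1), (0, 4), (4, 2). Count: 4.

4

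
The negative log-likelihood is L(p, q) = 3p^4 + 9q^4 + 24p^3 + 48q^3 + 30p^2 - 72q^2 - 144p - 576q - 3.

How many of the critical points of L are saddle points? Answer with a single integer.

L separates as a function of p plus a function of q, so ∇L=0 decouples.
∂L/∂p = 12(p - 1)(p + 3)(p + 4) = 0 at p ∈ {-4, -3, 1}; ∂L/∂q = 36(q - 2)(q + 2)(q + 4) = 0 at q ∈ {-4, -2, 2}.
The Hessian is diagonal: diag(L_pp, L_qq). Second derivatives: L_pp(-4)=60, L_pp(-3)=-48, L_pp(1)=240; L_qq(-4)=432, L_qq(-2)=-288, L_qq(2)=864.
Saddle points occur where the two diagonal entries have opposite signs: (-4, -2), (-3, -4), (-3, 2), (1, -2). Count: 4.

4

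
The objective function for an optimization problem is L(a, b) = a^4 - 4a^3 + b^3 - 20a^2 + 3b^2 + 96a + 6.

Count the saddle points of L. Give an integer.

3

L separates as a function of a plus a function of b, so ∇L=0 decouples.
∂L/∂a = 4(a - 4)(a - 2)(a + 3) = 0 at a ∈ {-3, 2, 4}; ∂L/∂b = 3b(b + 2) = 0 at b ∈ {-2, 0}.
The Hessian is diagonal: diag(L_aa, L_bb). Second derivatives: L_aa(-3)=140, L_aa(2)=-40, L_aa(4)=56; L_bb(-2)=-6, L_bb(0)=6.
Saddle points occur where the two diagonal entries have opposite signs: (-3, -2), (2, 0), (4, -2). Count: 3.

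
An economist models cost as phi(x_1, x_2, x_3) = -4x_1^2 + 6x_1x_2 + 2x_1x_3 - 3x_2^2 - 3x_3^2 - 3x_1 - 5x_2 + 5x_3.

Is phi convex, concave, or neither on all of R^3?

concave

phi is quadratic, so its Hessian is the constant matrix H = [[-8, 6, 2], [6, -6, 0], [2, 0, -6]].
Leading principal minors: -8, 12, -48.
Signs alternate −, +, − ⇒ H ≺ 0 ⇒ concave.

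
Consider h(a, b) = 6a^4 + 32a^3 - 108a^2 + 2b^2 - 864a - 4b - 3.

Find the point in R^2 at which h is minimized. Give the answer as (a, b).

(3, 1)

h(a,b) separates as P(a) + Q(b) − 3, so its minimum is min P + min Q − 3.
P'(a) = 24(a - 3)(a + 3)(a + 4) vanishes at a ∈ {-4, -3, 3}; Q'(b) = 4b - 4 vanishes at b ∈ {1}.
Local minima of P (where P''>0): P(-4)=1216, P(3)=-2214. Local minima of Q: Q(1)=-2.
So the global minimum of h is P(3) + Q(1) − 3 = -2214 − 2 − 3 = -2219, attained at (3, 1).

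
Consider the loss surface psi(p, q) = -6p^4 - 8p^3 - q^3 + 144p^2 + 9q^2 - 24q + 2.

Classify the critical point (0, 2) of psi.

local minimum

The mixed partial ∂²psi/∂p∂q is 0, so the Hessian at any point is diag(psi_pp, psi_qq) = diag(24(-3p^2 - 2p + 12), 6(-q + 3)).
At (0, 2): H = diag(288, 6).
Both eigenvalues are positive, so H is positive definite: a local minimum.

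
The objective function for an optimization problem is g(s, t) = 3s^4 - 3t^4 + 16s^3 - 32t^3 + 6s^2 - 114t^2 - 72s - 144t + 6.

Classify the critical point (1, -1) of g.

The mixed partial ∂²g/∂s∂t is 0, so the Hessian at any point is diag(g_ss, g_tt) = diag(12(3s^2 + 8s + 1), -12(3t^2 + 16t + 19)).
At (1, -1): H = diag(144, -72).
The eigenvalues have opposite signs, so H is indefinite: a saddle point.

saddle point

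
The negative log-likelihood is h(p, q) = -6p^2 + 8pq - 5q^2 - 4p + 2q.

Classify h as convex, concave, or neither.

concave

h is quadratic, so its Hessian is the constant matrix H = [[-12, 8], [8, -10]].
det(H) = 56, tr(H) = -22.
det(H) > 0 and tr(H) < 0, so H is negative definite everywhere: concave.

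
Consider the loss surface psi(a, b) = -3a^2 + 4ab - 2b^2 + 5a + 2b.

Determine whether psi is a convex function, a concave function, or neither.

concave

psi is quadratic, so its Hessian is the constant matrix H = [[-6, 4], [4, -4]].
det(H) = 8, tr(H) = -10.
det(H) > 0 and tr(H) < 0, so H is negative definite everywhere: concave.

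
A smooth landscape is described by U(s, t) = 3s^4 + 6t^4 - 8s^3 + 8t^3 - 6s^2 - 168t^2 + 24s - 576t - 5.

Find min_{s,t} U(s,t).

-2968

U(s,t) separates as P(s) + Q(t) − 5, so its minimum is min P + min Q − 5.
P'(s) = 12(s - 2)(s - 1)(s + 1) vanishes at s ∈ {-1, 1, 2}; Q'(t) = 24(t - 4)(t + 2)(t + 3) vanishes at t ∈ {-3, -2, 4}.
Local minima of P (where P''>0): P(-1)=-19, P(2)=8. Local minima of Q: Q(-3)=486, Q(4)=-2944.
So the global minimum of U is P(-1) + Q(4) − 5 = -19 − 2944 − 5 = -2968, attained at (-1, 4).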